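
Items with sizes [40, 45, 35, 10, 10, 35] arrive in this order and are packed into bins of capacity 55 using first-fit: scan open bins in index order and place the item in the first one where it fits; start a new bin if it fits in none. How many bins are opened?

4

  40 → bin 1 (new)  [load 40/55]
  45 → bin 2 (new)  [load 45/55]
  35 → bin 3 (new)  [load 35/55]
  10 → bin 1  [load 50/55]
  10 → bin 2  [load 55/55]
  35 → bin 4 (new)  [load 35/55]
4 bins opened.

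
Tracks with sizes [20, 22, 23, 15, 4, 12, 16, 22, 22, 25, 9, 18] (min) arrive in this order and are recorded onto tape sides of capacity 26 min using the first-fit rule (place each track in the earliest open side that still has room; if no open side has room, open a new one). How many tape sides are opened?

  20 → side 1 (new)  [load 20/26]
  22 → side 2 (new)  [load 22/26]
  23 → side 3 (new)  [load 23/26]
  15 → side 4 (new)  [load 15/26]
  4 → side 1  [load 24/26]
  12 → side 5 (new)  [load 12/26]
  16 → side 6 (new)  [load 16/26]
  22 → side 7 (new)  [load 22/26]
  22 → side 8 (new)  [load 22/26]
  25 → side 9 (new)  [load 25/26]
  9 → side 4  [load 24/26]
  18 → side 10 (new)  [load 18/26]
10 tape sides opened.

10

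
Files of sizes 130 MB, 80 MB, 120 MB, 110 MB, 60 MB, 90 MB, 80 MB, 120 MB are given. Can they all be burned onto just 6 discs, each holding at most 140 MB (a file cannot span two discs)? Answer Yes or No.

No

Total = 790 MB; ⌈790/140⌉ = 6.
7 files each exceed half the capacity and cannot share a disc, forcing at least 7 discs.
At least 7 discs are required, but only 6 are allowed.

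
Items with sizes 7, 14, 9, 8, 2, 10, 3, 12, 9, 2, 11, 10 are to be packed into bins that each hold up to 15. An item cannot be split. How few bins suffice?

Total = 14 + 12 + 11 + 10 + 10 + 9 + 9 + 8 + 7 + 3 + 2 + 2 = 97.
Lower bound: ⌈97/15⌉ = 7 bins.
Also, 8 items each exceed 15/2, and no two of those can share a bin, so at least 8 bins are needed.
A packing using 8 bins:
  bin 1: 14 = 14
  bin 2: 12 + 3 = 15
  bin 3: 11 + 2 + 2 = 15
  bin 4: 10 = 10
  bin 5: 10 = 10
  bin 6: 9 = 9
  bin 7: 9 = 9
  bin 8: 8 + 7 = 15
This matches the lower bound, so 8 is optimal.

8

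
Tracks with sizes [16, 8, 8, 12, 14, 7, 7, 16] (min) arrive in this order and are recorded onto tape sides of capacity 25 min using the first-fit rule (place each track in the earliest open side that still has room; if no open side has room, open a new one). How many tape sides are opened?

4

  16 → side 1 (new)  [load 16/25]
  8 → side 1  [load 24/25]
  8 → side 2 (new)  [load 8/25]
  12 → side 2  [load 20/25]
  14 → side 3 (new)  [load 14/25]
  7 → side 3  [load 21/25]
  7 → side 4 (new)  [load 7/25]
  16 → side 4  [load 23/25]
4 tape sides opened.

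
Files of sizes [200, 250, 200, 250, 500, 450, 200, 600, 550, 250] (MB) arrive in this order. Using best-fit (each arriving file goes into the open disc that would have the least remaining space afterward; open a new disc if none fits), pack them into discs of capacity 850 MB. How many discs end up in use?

5

  200 → disc 1 (new)  [load 200/850]
  250 → disc 1  [load 450/850]
  200 → disc 1  [load 650/850]
  250 → disc 2 (new)  [load 250/850]
  500 → disc 2  [load 750/850]
  450 → disc 3 (new)  [load 450/850]
  200 → disc 1  [load 850/850]
  600 → disc 4 (new)  [load 600/850]
  550 → disc 5 (new)  [load 550/850]
  250 → disc 4  [load 850/850]
5 discs opened.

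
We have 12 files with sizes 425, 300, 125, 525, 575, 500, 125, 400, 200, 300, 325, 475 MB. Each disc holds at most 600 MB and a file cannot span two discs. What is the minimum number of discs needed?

8

Total = 575 + 525 + 500 + 475 + 425 + 400 + 325 + 300 + 300 + 200 + 125 + 125 = 4275 MB.
Lower bound: ⌈4275/600⌉ = 8 discs.
A packing using 8 discs:
  disc 1: 575 = 575
  disc 2: 525 = 525
  disc 3: 500 = 500
  disc 4: 475 + 125 = 600
  disc 5: 425 + 125 = 550
  disc 6: 400 + 200 = 600
  disc 7: 325 = 325
  disc 8: 300 + 300 = 600
This matches the lower bound, so 8 is optimal.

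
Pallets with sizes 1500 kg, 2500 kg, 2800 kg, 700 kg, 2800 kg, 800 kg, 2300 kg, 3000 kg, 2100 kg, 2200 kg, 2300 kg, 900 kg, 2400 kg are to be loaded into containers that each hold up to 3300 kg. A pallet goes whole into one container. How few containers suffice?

10

Total = 3000 + 2800 + 2800 + 2500 + 2400 + 2300 + 2300 + 2200 + 2100 + 1500 + 900 + 800 + 700 = 26300 kg.
Lower bound: ⌈26300/3300⌉ = 8 containers.
Also, 9 pallets each exceed 1650 kg, and no two of those can share a container, so at least 9 containers are needed.
A packing using 10 containers:
  container 1: 3000 = 3000
  container 2: 2800 = 2800
  container 3: 2800 = 2800
  container 4: 2500 + 800 = 3300
  container 5: 2400 + 900 = 3300
  container 6: 2300 + 700 = 3000
  container 7: 2300 = 2300
  container 8: 2200 = 2200
  container 9: 2100 = 2100
  container 10: 1500 = 1500
No arrangement into 9 containers stays within capacity, so 10 is optimal.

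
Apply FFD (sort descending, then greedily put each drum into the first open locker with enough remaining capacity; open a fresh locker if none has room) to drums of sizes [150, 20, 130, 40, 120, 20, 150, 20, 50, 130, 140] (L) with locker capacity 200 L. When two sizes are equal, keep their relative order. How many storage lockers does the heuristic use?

6

Sorted descending: 150, 150, 140, 130, 130, 120, 50, 40, 20, 20, 20.
  150 → locker 1 (new)  [load 150/200]
  150 → locker 2 (new)  [load 150/200]
  140 → locker 3 (new)  [load 140/200]
  130 → locker 4 (new)  [load 130/200]
  130 → locker 5 (new)  [load 130/200]
  120 → locker 6 (new)  [load 120/200]
  50 → locker 1  [load 200/200]
  40 → locker 2  [load 190/200]
  20 → locker 3  [load 160/200]
  20 → locker 3  [load 180/200]
  20 → locker 3  [load 200/200]
6 storage lockers opened.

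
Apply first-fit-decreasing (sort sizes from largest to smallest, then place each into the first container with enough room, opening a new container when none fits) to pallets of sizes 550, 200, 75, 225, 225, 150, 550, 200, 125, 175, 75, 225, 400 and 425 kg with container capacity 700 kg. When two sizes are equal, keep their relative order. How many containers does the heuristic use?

Sorted descending: 550, 550, 425, 400, 225, 225, 225, 200, 200, 175, 150, 125, 75, 75.
  550 → container 1 (new)  [load 550/700]
  550 → container 2 (new)  [load 550/700]
  425 → container 3 (new)  [load 425/700]
  400 → container 4 (new)  [load 400/700]
  225 → container 3  [load 650/700]
  225 → container 4  [load 625/700]
  225 → container 5 (new)  [load 225/700]
  200 → container 5  [load 425/700]
  200 → container 5  [load 625/700]
  175 → container 6 (new)  [load 175/700]
  150 → container 1  [load 700/700]
  125 → container 2  [load 675/700]
  75 → container 4  [load 700/700]
  75 → container 5  [load 700/700]
6 containers opened.

6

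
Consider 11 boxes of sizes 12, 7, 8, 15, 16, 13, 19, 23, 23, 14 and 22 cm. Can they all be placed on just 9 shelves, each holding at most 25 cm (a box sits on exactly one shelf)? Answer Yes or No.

A valid assignment using 8 shelves:
  shelf 1: 23 = 23
  shelf 2: 23 = 23
  shelf 3: 22 = 22
  shelf 4: 19 = 19
  shelf 5: 16 + 8 = 24
  shelf 6: 15 + 7 = 22
  shelf 7: 14 = 14
  shelf 8: 13 + 12 = 25
That uses only 8 ≤ 9, so 9 shelves are enough.

Yes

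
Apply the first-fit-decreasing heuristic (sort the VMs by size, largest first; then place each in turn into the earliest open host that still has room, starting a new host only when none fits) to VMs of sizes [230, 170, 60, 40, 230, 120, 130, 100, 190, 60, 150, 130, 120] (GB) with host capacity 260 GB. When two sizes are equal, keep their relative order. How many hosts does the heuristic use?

8

Sorted descending: 230, 230, 190, 170, 150, 130, 130, 120, 120, 100, 60, 60, 40.
  230 → host 1 (new)  [load 230/260]
  230 → host 2 (new)  [load 230/260]
  190 → host 3 (new)  [load 190/260]
  170 → host 4 (new)  [load 170/260]
  150 → host 5 (new)  [load 150/260]
  130 → host 6 (new)  [load 130/260]
  130 → host 6  [load 260/260]
  120 → host 7 (new)  [load 120/260]
  120 → host 7  [load 240/260]
  100 → host 5  [load 250/260]
  60 → host 3  [load 250/260]
  60 → host 4  [load 230/260]
  40 → host 8 (new)  [load 40/260]
8 hosts opened.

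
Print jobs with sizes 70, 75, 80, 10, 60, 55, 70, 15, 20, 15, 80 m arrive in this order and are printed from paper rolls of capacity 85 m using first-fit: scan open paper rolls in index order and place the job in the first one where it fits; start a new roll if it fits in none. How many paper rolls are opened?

  70 → roll 1 (new)  [load 70/85]
  75 → roll 2 (new)  [load 75/85]
  80 → roll 3 (new)  [load 80/85]
  10 → roll 1  [load 80/85]
  60 → roll 4 (new)  [load 60/85]
  55 → roll 5 (new)  [load 55/85]
  70 → roll 6 (new)  [load 70/85]
  15 → roll 4  [load 75/85]
  20 → roll 5  [load 75/85]
  15 → roll 6  [load 85/85]
  80 → roll 7 (new)  [load 80/85]
7 paper rolls opened.

7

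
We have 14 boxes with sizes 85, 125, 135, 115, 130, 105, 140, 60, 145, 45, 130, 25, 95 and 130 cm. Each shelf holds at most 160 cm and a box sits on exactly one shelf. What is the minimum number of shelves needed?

Total = 145 + 140 + 135 + 130 + 130 + 130 + 125 + 115 + 105 + 95 + 85 + 60 + 45 + 25 = 1465 cm.
Lower bound: ⌈1465/160⌉ = 10 shelves.
Also, 11 boxes each exceed 80 cm, and no two of those can share a shelf, so at least 11 shelves are needed.
A packing using 11 shelves:
  shelf 1: 145 = 145
  shelf 2: 140 = 140
  shelf 3: 135 + 25 = 160
  shelf 4: 130 = 130
  shelf 5: 130 = 130
  shelf 6: 130 = 130
  shelf 7: 125 = 125
  shelf 8: 115 + 45 = 160
  shelf 9: 105 = 105
  shelf 10: 95 + 60 = 155
  shelf 11: 85 = 85
This matches the lower bound, so 11 is optimal.

11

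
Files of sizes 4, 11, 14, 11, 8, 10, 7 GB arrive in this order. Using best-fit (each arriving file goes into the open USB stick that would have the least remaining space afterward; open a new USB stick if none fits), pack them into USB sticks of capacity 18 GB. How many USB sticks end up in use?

4

  4 → USB stick 1 (new)  [load 4/18]
  11 → USB stick 1  [load 15/18]
  14 → USB stick 2 (new)  [load 14/18]
  11 → USB stick 3 (new)  [load 11/18]
  8 → USB stick 4 (new)  [load 8/18]
  10 → USB stick 4  [load 18/18]
  7 → USB stick 3  [load 18/18]
4 USB sticks opened.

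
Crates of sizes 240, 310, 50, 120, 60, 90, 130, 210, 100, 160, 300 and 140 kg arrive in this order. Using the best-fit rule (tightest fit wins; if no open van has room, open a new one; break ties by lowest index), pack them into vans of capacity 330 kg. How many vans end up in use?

  240 → van 1 (new)  [load 240/330]
  310 → van 2 (new)  [load 310/330]
  50 → van 1  [load 290/330]
  120 → van 3 (new)  [load 120/330]
  60 → van 3  [load 180/330]
  90 → van 3  [load 270/330]
  130 → van 4 (new)  [load 130/330]
  210 → van 5 (new)  [load 210/330]
  100 → van 5  [load 310/330]
  160 → van 4  [load 290/330]
  300 → van 6 (new)  [load 300/330]
  140 → van 7 (new)  [load 140/330]
7 vans opened.

7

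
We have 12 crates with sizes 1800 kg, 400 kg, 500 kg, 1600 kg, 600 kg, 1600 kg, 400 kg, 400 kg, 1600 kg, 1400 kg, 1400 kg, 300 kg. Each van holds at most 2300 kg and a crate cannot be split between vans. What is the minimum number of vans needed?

Total = 1800 + 1600 + 1600 + 1600 + 1400 + 1400 + 600 + 500 + 400 + 400 + 400 + 300 = 12000 kg.
Lower bound: ⌈12000/2300⌉ = 6 vans.
A packing using 6 vans:
  van 1: 1800 + 500 = 2300
  van 2: 1600 + 600 = 2200
  van 3: 1600 + 400 + 300 = 2300
  van 4: 1600 + 400 = 2000
  van 5: 1400 + 400 = 1800
  van 6: 1400 = 1400
This matches the lower bound, so 6 is optimal.

6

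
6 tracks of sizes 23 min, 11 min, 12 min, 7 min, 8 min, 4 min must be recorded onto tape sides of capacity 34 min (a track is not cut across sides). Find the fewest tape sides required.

2

Total = 23 + 12 + 11 + 8 + 7 + 4 = 65 min.
Lower bound: ⌈65/34⌉ = 2 tape sides.
A packing using 2 tape sides:
  side 1: 23 + 11 = 34
  side 2: 12 + 8 + 7 + 4 = 31
This matches the lower bound, so 2 is optimal.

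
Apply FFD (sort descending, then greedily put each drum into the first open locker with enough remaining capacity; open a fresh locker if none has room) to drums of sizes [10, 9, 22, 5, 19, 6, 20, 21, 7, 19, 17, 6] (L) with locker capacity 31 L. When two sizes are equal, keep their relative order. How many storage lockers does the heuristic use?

6

Sorted descending: 22, 21, 20, 19, 19, 17, 10, 9, 7, 6, 6, 5.
  22 → locker 1 (new)  [load 22/31]
  21 → locker 2 (new)  [load 21/31]
  20 → locker 3 (new)  [load 20/31]
  19 → locker 4 (new)  [load 19/31]
  19 → locker 5 (new)  [load 19/31]
  17 → locker 6 (new)  [load 17/31]
  10 → locker 2  [load 31/31]
  9 → locker 1  [load 31/31]
  7 → locker 3  [load 27/31]
  6 → locker 4  [load 25/31]
  6 → locker 4  [load 31/31]
  5 → locker 5  [load 24/31]
6 storage lockers opened.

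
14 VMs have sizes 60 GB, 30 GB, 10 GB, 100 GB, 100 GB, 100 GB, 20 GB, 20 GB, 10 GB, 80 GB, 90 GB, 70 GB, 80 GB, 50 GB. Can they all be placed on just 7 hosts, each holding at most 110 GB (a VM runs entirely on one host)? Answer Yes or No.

No

Total = 820 GB; ⌈820/110⌉ = 8.
At least 8 hosts are required, but only 7 are allowed.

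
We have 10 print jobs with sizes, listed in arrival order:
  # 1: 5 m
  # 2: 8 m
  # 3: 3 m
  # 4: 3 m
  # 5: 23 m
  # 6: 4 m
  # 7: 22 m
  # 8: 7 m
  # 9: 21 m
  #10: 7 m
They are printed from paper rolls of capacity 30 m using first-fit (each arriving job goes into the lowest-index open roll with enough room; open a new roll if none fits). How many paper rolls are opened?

4

  5 → roll 1 (new)  [load 5/30]
  8 → roll 1  [load 13/30]
  3 → roll 1  [load 16/30]
  3 → roll 1  [load 19/30]
  23 → roll 2 (new)  [load 23/30]
  4 → roll 1  [load 23/30]
  22 → roll 3 (new)  [load 22/30]
  7 → roll 1  [load 30/30]
  21 → roll 4 (new)  [load 21/30]
  7 → roll 2  [load 30/30]
4 paper rolls opened.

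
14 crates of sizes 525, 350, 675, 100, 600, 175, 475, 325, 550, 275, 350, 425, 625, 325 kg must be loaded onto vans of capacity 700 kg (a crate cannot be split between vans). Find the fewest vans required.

9

Total = 675 + 625 + 600 + 550 + 525 + 475 + 425 + 350 + 350 + 325 + 325 + 275 + 175 + 100 = 5775 kg.
Lower bound: ⌈5775/700⌉ = 9 vans.
A packing using 9 vans:
  van 1: 675 = 675
  van 2: 625 = 625
  van 3: 600 + 100 = 700
  van 4: 550 = 550
  van 5: 525 + 175 = 700
  van 6: 475 = 475
  van 7: 425 + 275 = 700
  van 8: 350 + 350 = 700
  van 9: 325 + 325 = 650
This matches the lower bound, so 9 is optimal.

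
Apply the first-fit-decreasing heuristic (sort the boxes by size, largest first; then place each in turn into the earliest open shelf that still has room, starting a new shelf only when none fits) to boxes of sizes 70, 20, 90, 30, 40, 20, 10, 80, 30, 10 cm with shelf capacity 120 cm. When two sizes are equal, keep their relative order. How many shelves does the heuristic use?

Sorted descending: 90, 80, 70, 40, 30, 30, 20, 20, 10, 10.
  90 → shelf 1 (new)  [load 90/120]
  80 → shelf 2 (new)  [load 80/120]
  70 → shelf 3 (new)  [load 70/120]
  40 → shelf 2  [load 120/120]
  30 → shelf 1  [load 120/120]
  30 → shelf 3  [load 100/120]
  20 → shelf 3  [load 120/120]
  20 → shelf 4 (new)  [load 20/120]
  10 → shelf 4  [load 30/120]
  10 → shelf 4  [load 40/120]
4 shelves opened.

4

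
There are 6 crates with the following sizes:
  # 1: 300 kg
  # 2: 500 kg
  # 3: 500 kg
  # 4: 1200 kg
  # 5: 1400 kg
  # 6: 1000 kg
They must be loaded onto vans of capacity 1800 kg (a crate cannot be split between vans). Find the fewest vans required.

3

Total = 1400 + 1200 + 1000 + 500 + 500 + 300 = 4900 kg.
Lower bound: ⌈4900/1800⌉ = 3 vans.
A packing using 3 vans:
  van 1: 1400 + 300 = 1700
  van 2: 1200 + 500 = 1700
  van 3: 1000 + 500 = 1500
This matches the lower bound, so 3 is optimal.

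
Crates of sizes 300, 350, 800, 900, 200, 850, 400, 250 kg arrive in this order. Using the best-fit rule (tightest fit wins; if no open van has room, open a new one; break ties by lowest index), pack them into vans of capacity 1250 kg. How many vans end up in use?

4

  300 → van 1 (new)  [load 300/1250]
  350 → van 1  [load 650/1250]
  800 → van 2 (new)  [load 800/1250]
  900 → van 3 (new)  [load 900/1250]
  200 → van 3  [load 1100/1250]
  850 → van 4 (new)  [load 850/1250]
  400 → van 4  [load 1250/1250]
  250 → van 2  [load 1050/1250]
4 vans opened.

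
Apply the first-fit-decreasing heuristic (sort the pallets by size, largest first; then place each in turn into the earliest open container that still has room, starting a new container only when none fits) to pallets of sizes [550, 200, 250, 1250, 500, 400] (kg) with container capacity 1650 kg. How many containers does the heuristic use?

2

Sorted descending: 1250, 550, 500, 400, 250, 200.
  1250 → container 1 (new)  [load 1250/1650]
  550 → container 2 (new)  [load 550/1650]
  500 → container 2  [load 1050/1650]
  400 → container 1  [load 1650/1650]
  250 → container 2  [load 1300/1650]
  200 → container 2  [load 1500/1650]
2 containers opened.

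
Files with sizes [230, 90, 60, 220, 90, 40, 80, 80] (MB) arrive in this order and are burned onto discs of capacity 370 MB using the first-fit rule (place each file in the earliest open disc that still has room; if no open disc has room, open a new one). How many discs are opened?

  230 → disc 1 (new)  [load 230/370]
  90 → disc 1  [load 320/370]
  60 → disc 2 (new)  [load 60/370]
  220 → disc 2  [load 280/370]
  90 → disc 2  [load 370/370]
  40 → disc 1  [load 360/370]
  80 → disc 3 (new)  [load 80/370]
  80 → disc 3  [load 160/370]
3 discs opened.

3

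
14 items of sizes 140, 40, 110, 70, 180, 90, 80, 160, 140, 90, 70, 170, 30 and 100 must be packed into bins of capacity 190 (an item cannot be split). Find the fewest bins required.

9

Total = 180 + 170 + 160 + 140 + 140 + 110 + 100 + 90 + 90 + 80 + 70 + 70 + 40 + 30 = 1470.
Lower bound: ⌈1470/190⌉ = 8 bins.
A packing using 9 bins:
  bin 1: 180 = 180
  bin 2: 170 = 170
  bin 3: 160 + 30 = 190
  bin 4: 140 + 40 = 180
  bin 5: 140 = 140
  bin 6: 110 + 80 = 190
  bin 7: 100 + 90 = 190
  bin 8: 90 + 70 = 160
  bin 9: 70 = 70
No arrangement into 8 bins stays within capacity, so 9 is optimal.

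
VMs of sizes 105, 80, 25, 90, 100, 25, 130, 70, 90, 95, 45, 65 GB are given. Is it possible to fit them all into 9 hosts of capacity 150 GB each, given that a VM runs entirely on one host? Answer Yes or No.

A valid assignment using 8 hosts:
  host 1: 130 = 130
  host 2: 105 + 45 = 150
  host 3: 100 + 25 + 25 = 150
  host 4: 95 = 95
  host 5: 90 = 90
  host 6: 90 = 90
  host 7: 80 + 70 = 150
  host 8: 65 = 65
That uses only 8 ≤ 9, so 9 hosts are enough.

Yes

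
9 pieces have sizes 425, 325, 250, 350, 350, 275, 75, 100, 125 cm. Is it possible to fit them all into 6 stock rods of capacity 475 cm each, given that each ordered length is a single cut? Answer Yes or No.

Yes

A valid assignment using 6 stock rods:
  stock rod 1: 425 = 425
  stock rod 2: 350 + 125 = 475
  stock rod 3: 350 + 100 = 450
  stock rod 4: 325 + 75 = 400
  stock rod 5: 275 = 275
  stock rod 6: 250 = 250
Every load is within 475 cm, so 6 stock rods suffice.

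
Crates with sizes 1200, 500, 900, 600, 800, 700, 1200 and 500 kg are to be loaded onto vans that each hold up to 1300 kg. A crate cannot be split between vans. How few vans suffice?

Total = 1200 + 1200 + 900 + 800 + 700 + 600 + 500 + 500 = 6400 kg.
Lower bound: ⌈6400/1300⌉ = 5 vans.
A packing using 6 vans:
  van 1: 1200 = 1200
  van 2: 1200 = 1200
  van 3: 900 = 900
  van 4: 800 + 500 = 1300
  van 5: 700 + 600 = 1300
  van 6: 500 = 500
No arrangement into 5 vans stays within capacity, so 6 is optimal.

6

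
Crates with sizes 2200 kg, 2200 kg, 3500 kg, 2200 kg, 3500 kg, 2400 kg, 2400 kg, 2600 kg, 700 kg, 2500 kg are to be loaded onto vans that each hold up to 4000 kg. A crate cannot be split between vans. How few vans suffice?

Total = 3500 + 3500 + 2600 + 2500 + 2400 + 2400 + 2200 + 2200 + 2200 + 700 = 24200 kg.
Lower bound: ⌈24200/4000⌉ = 7 vans.
Also, 9 crates each exceed 2000 kg, and no two of those can share a van, so at least 9 vans are needed.
A packing using 9 vans:
  van 1: 3500 = 3500
  van 2: 3500 = 3500
  van 3: 2600 + 700 = 3300
  van 4: 2500 = 2500
  van 5: 2400 = 2400
  van 6: 2400 = 2400
  van 7: 2200 = 2200
  van 8: 2200 = 2200
  van 9: 2200 = 2200
This matches the lower bound, so 9 is optimal.

9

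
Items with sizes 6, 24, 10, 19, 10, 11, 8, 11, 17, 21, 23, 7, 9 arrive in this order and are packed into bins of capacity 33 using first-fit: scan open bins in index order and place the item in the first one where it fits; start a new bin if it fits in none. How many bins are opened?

6

  6 → bin 1 (new)  [load 6/33]
  24 → bin 1  [load 30/33]
  10 → bin 2 (new)  [load 10/33]
  19 → bin 2  [load 29/33]
  10 → bin 3 (new)  [load 10/33]
  11 → bin 3  [load 21/33]
  8 → bin 3  [load 29/33]
  11 → bin 4 (new)  [load 11/33]
  17 → bin 4  [load 28/33]
  21 → bin 5 (new)  [load 21/33]
  23 → bin 6 (new)  [load 23/33]
  7 → bin 5  [load 28/33]
  9 → bin 6  [load 32/33]
6 bins opened.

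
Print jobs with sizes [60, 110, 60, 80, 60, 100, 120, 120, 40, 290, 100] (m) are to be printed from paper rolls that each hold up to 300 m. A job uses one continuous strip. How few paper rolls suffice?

4

Total = 290 + 120 + 120 + 110 + 100 + 100 + 80 + 60 + 60 + 60 + 40 = 1140 m.
Lower bound: ⌈1140/300⌉ = 4 paper rolls.
A packing using 4 paper rolls:
  roll 1: 290 = 290
  roll 2: 120 + 120 + 60 = 300
  roll 3: 110 + 100 + 80 = 290
  roll 4: 100 + 60 + 60 + 40 = 260
This matches the lower bound, so 4 is optimal.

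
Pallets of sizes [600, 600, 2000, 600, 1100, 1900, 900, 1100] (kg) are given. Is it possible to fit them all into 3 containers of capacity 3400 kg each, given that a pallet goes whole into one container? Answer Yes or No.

Yes

A valid assignment using 3 containers:
  container 1: 2000 + 1100 = 3100
  container 2: 1900 + 1100 = 3000
  container 3: 900 + 600 + 600 + 600 = 2700
Every load is within 3400 kg, so 3 containers suffice.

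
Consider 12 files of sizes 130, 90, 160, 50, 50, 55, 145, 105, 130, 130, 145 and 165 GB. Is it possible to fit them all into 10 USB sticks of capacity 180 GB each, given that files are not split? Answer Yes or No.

Yes

A valid assignment using 9 USB sticks:
  USB stick 1: 165 = 165
  USB stick 2: 160 = 160
  USB stick 3: 145 = 145
  USB stick 4: 145 = 145
  USB stick 5: 130 + 50 = 180
  USB stick 6: 130 + 50 = 180
  USB stick 7: 130 = 130
  USB stick 8: 105 + 55 = 160
  USB stick 9: 90 = 90
That uses only 9 ≤ 10, so 10 USB sticks are enough.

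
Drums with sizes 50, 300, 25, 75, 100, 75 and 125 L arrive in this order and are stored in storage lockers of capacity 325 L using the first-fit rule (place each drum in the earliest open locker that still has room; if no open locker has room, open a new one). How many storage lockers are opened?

  50 → locker 1 (new)  [load 50/325]
  300 → locker 2 (new)  [load 300/325]
  25 → locker 1  [load 75/325]
  75 → locker 1  [load 150/325]
  100 → locker 1  [load 250/325]
  75 → locker 1  [load 325/325]
  125 → locker 3 (new)  [load 125/325]
3 storage lockers opened.

3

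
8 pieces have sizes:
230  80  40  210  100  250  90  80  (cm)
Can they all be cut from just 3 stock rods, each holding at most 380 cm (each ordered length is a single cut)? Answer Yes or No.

Yes

A valid assignment using 3 stock rods:
  stock rod 1: 250 + 100 = 350
  stock rod 2: 230 + 90 + 40 = 360
  stock rod 3: 210 + 80 + 80 = 370
Every load is within 380 cm, so 3 stock rods suffice.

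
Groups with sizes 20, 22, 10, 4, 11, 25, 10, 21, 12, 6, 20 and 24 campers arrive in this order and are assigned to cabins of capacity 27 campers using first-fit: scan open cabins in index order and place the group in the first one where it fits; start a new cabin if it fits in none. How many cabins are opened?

8

  20 → cabin 1 (new)  [load 20/27]
  22 → cabin 2 (new)  [load 22/27]
  10 → cabin 3 (new)  [load 10/27]
  4 → cabin 1  [load 24/27]
  11 → cabin 3  [load 21/27]
  25 → cabin 4 (new)  [load 25/27]
  10 → cabin 5 (new)  [load 10/27]
  21 → cabin 6 (new)  [load 21/27]
  12 → cabin 5  [load 22/27]
  6 → cabin 3  [load 27/27]
  20 → cabin 7 (new)  [load 20/27]
  24 → cabin 8 (new)  [load 24/27]
8 cabins opened.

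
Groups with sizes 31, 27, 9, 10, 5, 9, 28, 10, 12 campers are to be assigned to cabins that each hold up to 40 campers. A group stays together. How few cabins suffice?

Total = 31 + 28 + 27 + 12 + 10 + 10 + 9 + 9 + 5 = 141 campers.
Lower bound: ⌈141/40⌉ = 4 cabins.
A packing using 4 cabins:
  cabin 1: 31 + 9 = 40
  cabin 2: 28 + 12 = 40
  cabin 3: 27 + 10 = 37
  cabin 4: 10 + 9 + 5 = 24
This matches the lower bound, so 4 is optimal.

4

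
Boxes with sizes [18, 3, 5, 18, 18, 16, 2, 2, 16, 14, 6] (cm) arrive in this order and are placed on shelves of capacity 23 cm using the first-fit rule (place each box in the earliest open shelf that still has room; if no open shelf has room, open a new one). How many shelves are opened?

  18 → shelf 1 (new)  [load 18/23]
  3 → shelf 1  [load 21/23]
  5 → shelf 2 (new)  [load 5/23]
  18 → shelf 2  [load 23/23]
  18 → shelf 3 (new)  [load 18/23]
  16 → shelf 4 (new)  [load 16/23]
  2 → shelf 1  [load 23/23]
  2 → shelf 3  [load 20/23]
  16 → shelf 5 (new)  [load 16/23]
  14 → shelf 6 (new)  [load 14/23]
  6 → shelf 4  [load 22/23]
6 shelves opened.

6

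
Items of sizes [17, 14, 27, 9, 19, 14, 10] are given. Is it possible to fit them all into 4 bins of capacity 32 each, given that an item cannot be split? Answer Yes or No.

A valid assignment using 4 bins:
  bin 1: 27 = 27
  bin 2: 19 + 10 = 29
  bin 3: 17 + 14 = 31
  bin 4: 14 + 9 = 23
Every load is within 32, so 4 bins suffice.

Yes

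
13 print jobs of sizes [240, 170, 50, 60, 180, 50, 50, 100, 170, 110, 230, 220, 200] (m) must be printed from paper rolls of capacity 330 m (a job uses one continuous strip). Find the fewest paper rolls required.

Total = 240 + 230 + 220 + 200 + 180 + 170 + 170 + 110 + 100 + 60 + 50 + 50 + 50 = 1830 m.
Lower bound: ⌈1830/330⌉ = 6 paper rolls.
Also, 7 print jobs each exceed 165 m, and no two of those can share a roll, so at least 7 paper rolls are needed.
A packing using 7 paper rolls:
  roll 1: 240 + 60 = 300
  roll 2: 230 + 100 = 330
  roll 3: 220 + 110 = 330
  roll 4: 200 + 50 + 50 = 300
  roll 5: 180 + 50 = 230
  roll 6: 170 = 170
  roll 7: 170 = 170
This matches the lower bound, so 7 is optimal.

7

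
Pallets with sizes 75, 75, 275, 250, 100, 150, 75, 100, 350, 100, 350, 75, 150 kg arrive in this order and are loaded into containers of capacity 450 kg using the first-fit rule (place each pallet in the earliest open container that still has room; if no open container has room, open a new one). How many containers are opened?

  75 → container 1 (new)  [load 75/450]
  75 → container 1  [load 150/450]
  275 → container 1  [load 425/450]
  250 → container 2 (new)  [load 250/450]
  100 → container 2  [load 350/450]
  150 → container 3 (new)  [load 150/450]
  75 → container 2  [load 425/450]
  100 → container 3  [load 250/450]
  350 → container 4 (new)  [load 350/450]
  100 → container 3  [load 350/450]
  350 → container 5 (new)  [load 350/450]
  75 → container 3  [load 425/450]
  150 → container 6 (new)  [load 150/450]
6 containers opened.

6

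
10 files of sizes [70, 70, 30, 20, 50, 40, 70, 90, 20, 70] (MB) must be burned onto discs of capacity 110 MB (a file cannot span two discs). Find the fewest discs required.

Total = 90 + 70 + 70 + 70 + 70 + 50 + 40 + 30 + 20 + 20 = 530 MB.
Lower bound: ⌈530/110⌉ = 5 discs.
A packing using 6 discs:
  disc 1: 90 + 20 = 110
  disc 2: 70 + 40 = 110
  disc 3: 70 + 30 = 100
  disc 4: 70 + 20 = 90
  disc 5: 70 = 70
  disc 6: 50 = 50
No arrangement into 5 discs stays within capacity, so 6 is optimal.

6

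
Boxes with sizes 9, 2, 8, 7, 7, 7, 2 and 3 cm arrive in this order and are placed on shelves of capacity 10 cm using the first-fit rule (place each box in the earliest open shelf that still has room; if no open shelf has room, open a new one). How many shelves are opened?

5

  9 → shelf 1 (new)  [load 9/10]
  2 → shelf 2 (new)  [load 2/10]
  8 → shelf 2  [load 10/10]
  7 → shelf 3 (new)  [load 7/10]
  7 → shelf 4 (new)  [load 7/10]
  7 → shelf 5 (new)  [load 7/10]
  2 → shelf 3  [load 9/10]
  3 → shelf 4  [load 10/10]
5 shelves opened.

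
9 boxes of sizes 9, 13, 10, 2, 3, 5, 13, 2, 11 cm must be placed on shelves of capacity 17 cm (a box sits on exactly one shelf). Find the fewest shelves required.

Total = 13 + 13 + 11 + 10 + 9 + 5 + 3 + 2 + 2 = 68 cm.
Lower bound: ⌈68/17⌉ = 4 shelves.
Also, 5 boxes each exceed 17/2 cm, and no two of those can share a shelf, so at least 5 shelves are needed.
A packing using 5 shelves:
  shelf 1: 13 + 3 = 16
  shelf 2: 13 + 2 + 2 = 17
  shelf 3: 11 + 5 = 16
  shelf 4: 10 = 10
  shelf 5: 9 = 9
This matches the lower bound, so 5 is optimal.

5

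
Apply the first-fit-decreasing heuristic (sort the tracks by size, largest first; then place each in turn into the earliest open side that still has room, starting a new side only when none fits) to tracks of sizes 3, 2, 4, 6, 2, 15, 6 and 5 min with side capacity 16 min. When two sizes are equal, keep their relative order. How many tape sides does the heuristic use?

3

Sorted descending: 15, 6, 6, 5, 4, 3, 2, 2.
  15 → side 1 (new)  [load 15/16]
  6 → side 2 (new)  [load 6/16]
  6 → side 2  [load 12/16]
  5 → side 3 (new)  [load 5/16]
  4 → side 2  [load 16/16]
  3 → side 3  [load 8/16]
  2 → side 3  [load 10/16]
  2 → side 3  [load 12/16]
3 tape sides opened.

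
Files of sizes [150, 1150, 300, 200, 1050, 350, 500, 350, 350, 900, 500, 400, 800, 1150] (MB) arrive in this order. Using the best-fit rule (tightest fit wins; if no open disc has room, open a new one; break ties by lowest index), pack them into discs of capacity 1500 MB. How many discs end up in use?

  150 → disc 1 (new)  [load 150/1500]
  1150 → disc 1  [load 1300/1500]
  300 → disc 2 (new)  [load 300/1500]
  200 → disc 1  [load 1500/1500]
  1050 → disc 2  [load 1350/1500]
  350 → disc 3 (new)  [load 350/1500]
  500 → disc 3  [load 850/1500]
  350 → disc 3  [load 1200/1500]
  350 → disc 4 (new)  [load 350/1500]
  900 → disc 4  [load 1250/1500]
  500 → disc 5 (new)  [load 500/1500]
  400 → disc 5  [load 900/1500]
  800 → disc 6 (new)  [load 800/1500]
  1150 → disc 7 (new)  [load 1150/1500]
7 discs opened.

7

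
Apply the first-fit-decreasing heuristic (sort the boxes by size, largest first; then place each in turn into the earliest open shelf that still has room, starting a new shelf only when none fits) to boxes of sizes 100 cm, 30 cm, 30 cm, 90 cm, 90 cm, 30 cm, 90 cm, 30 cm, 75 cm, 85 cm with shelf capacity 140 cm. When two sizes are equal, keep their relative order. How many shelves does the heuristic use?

Sorted descending: 100, 90, 90, 90, 85, 75, 30, 30, 30, 30.
  100 → shelf 1 (new)  [load 100/140]
  90 → shelf 2 (new)  [load 90/140]
  90 → shelf 3 (new)  [load 90/140]
  90 → shelf 4 (new)  [load 90/140]
  85 → shelf 5 (new)  [load 85/140]
  75 → shelf 6 (new)  [load 75/140]
  30 → shelf 1  [load 130/140]
  30 → shelf 2  [load 120/140]
  30 → shelf 3  [load 120/140]
  30 → shelf 4  [load 120/140]
6 shelves opened.

6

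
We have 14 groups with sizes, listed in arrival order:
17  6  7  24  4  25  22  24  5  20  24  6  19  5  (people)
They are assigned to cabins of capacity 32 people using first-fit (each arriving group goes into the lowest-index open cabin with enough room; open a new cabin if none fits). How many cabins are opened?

  17 → cabin 1 (new)  [load 17/32]
  6 → cabin 1  [load 23/32]
  7 → cabin 1  [load 30/32]
  24 → cabin 2 (new)  [load 24/32]
  4 → cabin 2  [load 28/32]
  25 → cabin 3 (new)  [load 25/32]
  22 → cabin 4 (new)  [load 22/32]
  24 → cabin 5 (new)  [load 24/32]
  5 → cabin 3  [load 30/32]
  20 → cabin 6 (new)  [load 20/32]
  24 → cabin 7 (new)  [load 24/32]
  6 → cabin 4  [load 28/32]
  19 → cabin 8 (new)  [load 19/32]
  5 → cabin 5  [load 29/32]
8 cabins opened.

8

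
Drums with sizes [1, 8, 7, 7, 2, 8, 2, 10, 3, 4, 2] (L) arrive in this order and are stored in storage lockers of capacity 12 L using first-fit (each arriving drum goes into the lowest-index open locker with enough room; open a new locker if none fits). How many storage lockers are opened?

  1 → locker 1 (new)  [load 1/12]
  8 → locker 1  [load 9/12]
  7 → locker 2 (new)  [load 7/12]
  7 → locker 3 (new)  [load 7/12]
  2 → locker 1  [load 11/12]
  8 → locker 4 (new)  [load 8/12]
  2 → locker 2  [load 9/12]
  10 → locker 5 (new)  [load 10/12]
  3 → locker 2  [load 12/12]
  4 → locker 3  [load 11/12]
  2 → locker 4  [load 10/12]
5 storage lockers opened.

5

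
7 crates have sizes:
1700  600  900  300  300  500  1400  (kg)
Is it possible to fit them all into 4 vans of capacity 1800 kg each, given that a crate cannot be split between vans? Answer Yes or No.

Yes

A valid assignment using 4 vans:
  van 1: 1700 = 1700
  van 2: 1400 + 300 = 1700
  van 3: 900 + 600 + 300 = 1800
  van 4: 500 = 500
Every load is within 1800 kg, so 4 vans suffice.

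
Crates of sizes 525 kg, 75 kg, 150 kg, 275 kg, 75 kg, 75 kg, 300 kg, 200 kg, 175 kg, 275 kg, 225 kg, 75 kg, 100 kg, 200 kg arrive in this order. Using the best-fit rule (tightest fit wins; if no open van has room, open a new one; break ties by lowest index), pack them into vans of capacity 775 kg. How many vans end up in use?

  525 → van 1 (new)  [load 525/775]
  75 → van 1  [load 600/775]
  150 → van 1  [load 750/775]
  275 → van 2 (new)  [load 275/775]
  75 → van 2  [load 350/775]
  75 → van 2  [load 425/775]
  300 → van 2  [load 725/775]
  200 → van 3 (new)  [load 200/775]
  175 → van 3  [load 375/775]
  275 → van 3  [load 650/775]
  225 → van 4 (new)  [load 225/775]
  75 → van 3  [load 725/775]
  100 → van 4  [load 325/775]
  200 → van 4  [load 525/775]
4 vans opened.

4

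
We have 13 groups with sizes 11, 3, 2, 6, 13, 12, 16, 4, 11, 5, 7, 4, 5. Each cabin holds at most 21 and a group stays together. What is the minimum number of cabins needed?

Total = 16 + 13 + 12 + 11 + 11 + 7 + 6 + 5 + 5 + 4 + 4 + 3 + 2 = 99.
Lower bound: ⌈99/21⌉ = 5 cabins.
A packing using 5 cabins:
  cabin 1: 16 + 5 = 21
  cabin 2: 13 + 7 = 20
  cabin 3: 12 + 6 + 3 = 21
  cabin 4: 11 + 5 + 4 = 20
  cabin 5: 11 + 4 + 2 = 17
This matches the lower bound, so 5 is optimal.

5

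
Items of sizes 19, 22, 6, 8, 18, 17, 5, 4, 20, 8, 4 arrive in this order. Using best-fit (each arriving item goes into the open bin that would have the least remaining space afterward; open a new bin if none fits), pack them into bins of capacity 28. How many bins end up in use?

  19 → bin 1 (new)  [load 19/28]
  22 → bin 2 (new)  [load 22/28]
  6 → bin 2  [load 28/28]
  8 → bin 1  [load 27/28]
  18 → bin 3 (new)  [load 18/28]
  17 → bin 4 (new)  [load 17/28]
  5 → bin 3  [load 23/28]
  4 → bin 3  [load 27/28]
  20 → bin 5 (new)  [load 20/28]
  8 → bin 5  [load 28/28]
  4 → bin 4  [load 21/28]
5 bins opened.

5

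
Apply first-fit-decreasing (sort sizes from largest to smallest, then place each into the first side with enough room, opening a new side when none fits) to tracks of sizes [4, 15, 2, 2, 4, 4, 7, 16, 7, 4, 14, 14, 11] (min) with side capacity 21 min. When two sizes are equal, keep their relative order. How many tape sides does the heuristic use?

Sorted descending: 16, 15, 14, 14, 11, 7, 7, 4, 4, 4, 4, 2, 2.
  16 → side 1 (new)  [load 16/21]
  15 → side 2 (new)  [load 15/21]
  14 → side 3 (new)  [load 14/21]
  14 → side 4 (new)  [load 14/21]
  11 → side 5 (new)  [load 11/21]
  7 → side 3  [load 21/21]
  7 → side 4  [load 21/21]
  4 → side 1  [load 20/21]
  4 → side 2  [load 19/21]
  4 → side 5  [load 15/21]
  4 → side 5  [load 19/21]
  2 → side 2  [load 21/21]
  2 → side 5  [load 21/21]
5 tape sides opened.

5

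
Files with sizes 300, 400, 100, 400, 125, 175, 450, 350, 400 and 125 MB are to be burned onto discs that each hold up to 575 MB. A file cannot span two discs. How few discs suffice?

6

Total = 450 + 400 + 400 + 400 + 350 + 300 + 175 + 125 + 125 + 100 = 2825 MB.
Lower bound: ⌈2825/575⌉ = 5 discs.
Also, 6 files each exceed 575/2 MB, and no two of those can share a disc, so at least 6 discs are needed.
A packing using 6 discs:
  disc 1: 450 + 125 = 575
  disc 2: 400 + 175 = 575
  disc 3: 400 + 125 = 525
  disc 4: 400 + 100 = 500
  disc 5: 350 = 350
  disc 6: 300 = 300
This matches the lower bound, so 6 is optimal.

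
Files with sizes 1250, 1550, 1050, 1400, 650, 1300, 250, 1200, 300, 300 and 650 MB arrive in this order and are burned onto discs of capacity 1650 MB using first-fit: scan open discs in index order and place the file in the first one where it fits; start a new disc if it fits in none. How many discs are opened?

7

  1250 → disc 1 (new)  [load 1250/1650]
  1550 → disc 2 (new)  [load 1550/1650]
  1050 → disc 3 (new)  [load 1050/1650]
  1400 → disc 4 (new)  [load 1400/1650]
  650 → disc 5 (new)  [load 650/1650]
  1300 → disc 6 (new)  [load 1300/1650]
  250 → disc 1  [load 1500/1650]
  1200 → disc 7 (new)  [load 1200/1650]
  300 → disc 3  [load 1350/1650]
  300 → disc 3  [load 1650/1650]
  650 → disc 5  [load 1300/1650]
7 discs opened.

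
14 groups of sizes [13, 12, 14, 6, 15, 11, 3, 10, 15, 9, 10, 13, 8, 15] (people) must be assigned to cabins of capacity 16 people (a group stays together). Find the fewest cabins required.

12

Total = 15 + 15 + 15 + 14 + 13 + 13 + 12 + 11 + 10 + 10 + 9 + 8 + 6 + 3 = 154 people.
Lower bound: ⌈154/16⌉ = 10 cabins.
Also, 11 groups each exceed 8 people, and no two of those can share a cabin, so at least 11 cabins are needed.
A packing using 12 cabins:
  cabin 1: 15 = 15
  cabin 2: 15 = 15
  cabin 3: 15 = 15
  cabin 4: 14 = 14
  cabin 5: 13 + 3 = 16
  cabin 6: 13 = 13
  cabin 7: 12 = 12
  cabin 8: 11 = 11
  cabin 9: 10 + 6 = 16
  cabin 10: 10 = 10
  cabin 11: 9 = 9
  cabin 12: 8 = 8
No arrangement into 11 cabins stays within capacity, so 12 is optimal.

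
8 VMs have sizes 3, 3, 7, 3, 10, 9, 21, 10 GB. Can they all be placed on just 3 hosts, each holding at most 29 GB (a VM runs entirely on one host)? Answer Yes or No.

Yes

A valid assignment using 3 hosts:
  host 1: 21 + 7 = 28
  host 2: 10 + 10 + 9 = 29
  host 3: 3 + 3 + 3 = 9
Every load is within 29 GB, so 3 hosts suffice.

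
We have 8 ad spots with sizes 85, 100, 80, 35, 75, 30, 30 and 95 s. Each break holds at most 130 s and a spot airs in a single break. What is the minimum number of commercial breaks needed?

5

Total = 100 + 95 + 85 + 80 + 75 + 35 + 30 + 30 = 530 s.
Lower bound: ⌈530/130⌉ = 5 commercial breaks.
A packing using 5 commercial breaks:
  break 1: 100 + 30 = 130
  break 2: 95 + 35 = 130
  break 3: 85 + 30 = 115
  break 4: 80 = 80
  break 5: 75 = 75
This matches the lower bound, so 5 is optimal.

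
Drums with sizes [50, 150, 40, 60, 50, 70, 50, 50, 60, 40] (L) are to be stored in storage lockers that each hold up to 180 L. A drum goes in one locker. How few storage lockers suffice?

4

Total = 150 + 70 + 60 + 60 + 50 + 50 + 50 + 50 + 40 + 40 = 620 L.
Lower bound: ⌈620/180⌉ = 4 storage lockers.
A packing using 4 storage lockers:
  locker 1: 150 = 150
  locker 2: 70 + 60 + 50 = 180
  locker 3: 60 + 50 + 50 = 160
  locker 4: 50 + 40 + 40 = 130
This matches the lower bound, so 4 is optimal.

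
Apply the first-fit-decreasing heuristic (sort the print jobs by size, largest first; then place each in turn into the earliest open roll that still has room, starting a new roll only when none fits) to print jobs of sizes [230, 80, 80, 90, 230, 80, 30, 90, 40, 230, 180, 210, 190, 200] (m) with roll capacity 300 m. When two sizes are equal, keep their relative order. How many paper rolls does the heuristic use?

8

Sorted descending: 230, 230, 230, 210, 200, 190, 180, 90, 90, 80, 80, 80, 40, 30.
  230 → roll 1 (new)  [load 230/300]
  230 → roll 2 (new)  [load 230/300]
  230 → roll 3 (new)  [load 230/300]
  210 → roll 4 (new)  [load 210/300]
  200 → roll 5 (new)  [load 200/300]
  190 → roll 6 (new)  [load 190/300]
  180 → roll 7 (new)  [load 180/300]
  90 → roll 4  [load 300/300]
  90 → roll 5  [load 290/300]
  80 → roll 6  [load 270/300]
  80 → roll 7  [load 260/300]
  80 → roll 8 (new)  [load 80/300]
  40 → roll 1  [load 270/300]
  30 → roll 1  [load 300/300]
8 paper rolls opened.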